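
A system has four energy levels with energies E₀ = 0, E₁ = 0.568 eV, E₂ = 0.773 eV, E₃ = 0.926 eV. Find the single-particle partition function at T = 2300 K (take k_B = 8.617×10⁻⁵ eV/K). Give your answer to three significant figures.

k_BT = 8.617×10⁻⁵ × 2300 K = 0.19819 eV.
Eᵢ/kT = 0, 2.8659, 3.9003, 4.6723.
Z = Σ e^(−Eᵢ/kT) = e^(−0) + e^(−2.8659) + e^(−3.9003) + e^(−4.6723) = 1.0000 + 0.056932 + 0.020236 + 0.0093507 = 1.0865.

Z = 1.09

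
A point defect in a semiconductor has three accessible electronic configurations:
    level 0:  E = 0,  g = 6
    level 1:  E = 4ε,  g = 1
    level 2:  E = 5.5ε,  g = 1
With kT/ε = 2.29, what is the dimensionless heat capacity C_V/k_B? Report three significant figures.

0.161

Eᵢ/kT = 0, 1.7467, 2.4017.
Z = Σ gᵢe^(−Eᵢ/kT) = 6·e^(−0) + 1·e^(−1.7467) + 1·e^(−2.4017) = 6.0000 + 0.17435 + 0.090564 = 6.2649.
⟨E⟩ = 0.19083 ε, ⟨E²⟩ = 0.88256 ε².
C_V/k_B = (⟨E²⟩ − ⟨E⟩²)/(kT)² = (0.88256 − 0.036416)/5.2441 = 0.161.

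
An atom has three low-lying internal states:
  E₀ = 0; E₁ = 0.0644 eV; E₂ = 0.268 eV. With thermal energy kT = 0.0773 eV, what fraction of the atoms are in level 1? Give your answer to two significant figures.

0.30

Eᵢ/kT = 0, 0.8331, 3.467.
Z = Σ e^(−Eᵢ/kT) = e^(−0) + e^(−0.8331) + e^(−3.467) = 1.000 + 0.4347 + 0.03121 = 1.466.
P₁ = e^(−E₁/kT) / Z = 0.4347/1.466 = 0.30.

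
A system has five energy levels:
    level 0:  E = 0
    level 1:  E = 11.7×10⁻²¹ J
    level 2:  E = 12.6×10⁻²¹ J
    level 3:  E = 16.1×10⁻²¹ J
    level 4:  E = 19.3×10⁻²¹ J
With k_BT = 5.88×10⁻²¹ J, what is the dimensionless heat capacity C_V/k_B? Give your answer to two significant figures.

Eᵢ/kT = 0, 1.990, 2.143, 2.738, 3.282.
Z = Σ e^(−Eᵢ/kT) = e^(−0) + e^(−1.990) + e^(−2.143) + e^(−2.738) + e^(−3.282) = 1.000 + 0.1367 + 0.1173 + 0.06470 + 0.03755 = 1.356.
⟨E⟩ = 3.572, ⟨E²⟩ = 50.22.
C_V/k_B = (⟨E²⟩ − ⟨E⟩²)/(kT)² = (50.22 − 12.76)/34.57 = 1.1.

1.1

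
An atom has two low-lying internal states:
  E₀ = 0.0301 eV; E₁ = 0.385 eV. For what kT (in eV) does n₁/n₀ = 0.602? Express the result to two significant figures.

0.70 eV

n₁/n₀ = exp[−(E₁−E₀)/kT] = 0.602.
⇒ (E₁−E₀)/kT = ln(1/0.602) = ln(1.661) = 0.5074.
kT = 0.3549 eV / 0.5074 = 0.70 eV.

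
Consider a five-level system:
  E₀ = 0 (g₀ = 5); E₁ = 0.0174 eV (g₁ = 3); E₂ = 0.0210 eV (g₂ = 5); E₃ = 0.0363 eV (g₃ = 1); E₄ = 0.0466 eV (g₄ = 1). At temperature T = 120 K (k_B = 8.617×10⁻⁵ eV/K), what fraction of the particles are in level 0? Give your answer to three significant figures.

k_BT = 8.617×10⁻⁵ × 120 K = 0.010340 eV.
Eᵢ/kT = 0, 1.6828, 2.0309, 3.5106, 4.5068.
Z = Σ gᵢe^(−Eᵢ/kT) = 5·e^(−0) + 3·e^(−1.6828) + 5·e^(−2.0309) + 1·e^(−3.5106) + 1·e^(−4.5068) = 5.0000 + 0.55756 + 0.65609 + 0.029879 + 0.011034 = 6.2546.
P₀ = g₀ e^(−E₀/kT) / Z = 5.0000/6.2546 = 0.799.

0.799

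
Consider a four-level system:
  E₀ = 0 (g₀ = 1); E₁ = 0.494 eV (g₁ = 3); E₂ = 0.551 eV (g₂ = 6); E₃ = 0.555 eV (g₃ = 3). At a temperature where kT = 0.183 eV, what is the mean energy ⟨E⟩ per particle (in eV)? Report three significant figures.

0.209 eV

Eᵢ/kT = 0, 2.6995, 3.0109, 3.0328.
Z = Σ gᵢe^(−Eᵢ/kT) = 1·e^(−0) + 3·e^(−2.6995) + 6·e^(−3.0109) + 3·e^(−3.0328) = 1.0000 + 0.20172 + 0.29548 + 0.14454 = 1.6417.
⟨E⟩ = Σ Eᵢ gᵢe^(−Eᵢ/kT) / Z = (0·1.0000 + 0.494·0.20172 + 0.551·0.29548 + 0.555·0.14454) / 1.6417 = 0.209 eV.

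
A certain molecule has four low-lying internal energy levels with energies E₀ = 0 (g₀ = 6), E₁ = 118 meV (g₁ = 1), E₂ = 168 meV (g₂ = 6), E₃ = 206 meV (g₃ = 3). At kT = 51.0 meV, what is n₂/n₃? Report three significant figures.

n₂/n₃ = (g₂/g₃) exp[−(E₂−E₃)/kT] = (6/3) × exp(−(-38 meV)/(51.0 meV)) = (6/3) × exp(0.74510) = 4.21.

4.21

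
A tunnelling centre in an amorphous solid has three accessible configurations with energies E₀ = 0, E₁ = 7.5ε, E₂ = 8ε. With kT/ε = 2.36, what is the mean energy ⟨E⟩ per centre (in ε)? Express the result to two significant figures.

Eᵢ/kT = 0, 3.178, 3.390.
Z = Σ e^(−Eᵢ/kT) = e^(−0) + e^(−3.178) + e^(−3.390) = 1.000 + 0.04167 + 0.03371 = 1.075.
⟨E⟩ = Σ Eᵢ e^(−Eᵢ/kT) / Z = (0·1.000 + 7.5·0.04167 + 8·0.03371) / 1.075 = 0.54 ε.

0.54 ε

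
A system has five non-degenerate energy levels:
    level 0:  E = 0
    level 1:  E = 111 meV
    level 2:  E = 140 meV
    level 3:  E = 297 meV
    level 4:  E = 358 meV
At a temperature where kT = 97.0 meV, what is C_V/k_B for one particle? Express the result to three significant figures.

Eᵢ/kT = 0, 1.1443, 1.4433, 3.0619, 3.6907.
Z = Σ e^(−Eᵢ/kT) = e^(−0) + e^(−1.1443) + e^(−1.4433) + e^(−3.0619) + e^(−3.6907) = 1.0000 + 0.31845 + 0.23615 + 0.046799 + 0.024955 = 1.6264.
⟨E⟩ = 56.101 meV, ⟨E²⟩ = 9763.0 meV².
C_V/k_B = (⟨E²⟩ − ⟨E⟩²)/(kT)² = (9763.0 − 3147.3)/9409.0 = 0.703.

0.703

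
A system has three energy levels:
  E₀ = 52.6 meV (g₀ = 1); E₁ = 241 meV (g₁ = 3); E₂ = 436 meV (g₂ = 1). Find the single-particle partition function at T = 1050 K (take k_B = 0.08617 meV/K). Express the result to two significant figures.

k_BT = 0.08617 × 1050 K = 90.48 meV.
Eᵢ/kT = 0.5813, 2.664, 4.819.
Z = Σ gᵢe^(−Eᵢ/kT) = 1·e^(−0.5813) + 3·e^(−2.664) + 1·e^(−4.819) = 0.5592 + 0.2090 + 0.008075 = 0.7763.

Z = 0.78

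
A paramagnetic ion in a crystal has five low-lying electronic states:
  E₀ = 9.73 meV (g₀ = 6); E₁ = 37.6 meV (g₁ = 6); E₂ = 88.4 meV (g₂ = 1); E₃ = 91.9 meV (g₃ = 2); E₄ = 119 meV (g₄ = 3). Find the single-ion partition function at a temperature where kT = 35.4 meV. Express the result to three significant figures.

Eᵢ/kT = 0.27486, 1.0621, 2.4972, 2.5960, 3.3616.
Z = Σ gᵢe^(−Eᵢ/kT) = 6·e^(−0.27486) + 6·e^(−1.0621) + 1·e^(−2.4972) + 2·e^(−2.5960) + 3·e^(−3.3616) = 4.5581 + 2.0744 + 0.082315 + 0.14914 + 0.10404 = 6.9680.

Z = 6.97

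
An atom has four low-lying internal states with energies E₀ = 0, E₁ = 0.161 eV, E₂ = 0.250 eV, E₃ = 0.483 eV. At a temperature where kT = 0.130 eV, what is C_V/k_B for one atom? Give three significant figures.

0.654

Eᵢ/kT = 0, 1.2385, 1.9231, 3.7154.
Z = Σ e^(−Eᵢ/kT) = e^(−0) + e^(−1.2385) + e^(−1.9231) + e^(−3.7154) = 1.0000 + 0.28982 + 0.14615 + 0.024346 = 1.4603.
⟨E⟩ = 0.065026 eV, ⟨E²⟩ = 0.015289 eV².
C_V/k_B = (⟨E²⟩ − ⟨E⟩²)/(kT)² = (0.015289 − 0.0042284)/0.016900 = 0.654.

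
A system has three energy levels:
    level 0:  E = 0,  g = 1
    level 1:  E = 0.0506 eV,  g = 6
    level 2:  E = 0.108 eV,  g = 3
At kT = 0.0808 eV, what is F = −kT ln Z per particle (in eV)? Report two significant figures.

Eᵢ/kT = 0, 0.6262, 1.337.
Z = Σ gᵢe^(−Eᵢ/kT) = 1·e^(−0) + 6·e^(−0.6262) + 3·e^(−1.337) = 1.000 + 3.208 + 0.7879 = 4.996.
F = −kT ln Z = −0.0808 × ln(4.996) = −0.0808 × 1.609 = -0.13 eV.

-0.13 eV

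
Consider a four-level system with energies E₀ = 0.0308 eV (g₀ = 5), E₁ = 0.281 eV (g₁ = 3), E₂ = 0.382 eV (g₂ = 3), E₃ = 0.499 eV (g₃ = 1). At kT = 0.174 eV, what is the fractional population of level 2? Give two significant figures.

0.065

Eᵢ/kT = 0.1770, 1.615, 2.195, 2.868.
Z = Σ gᵢe^(−Eᵢ/kT) = 5·e^(−0.1770) + 3·e^(−1.615) + 3·e^(−2.195) + 1·e^(−2.868) = 4.189 + 0.5967 + 0.3341 + 0.05681 = 5.177.
P₂ = g₂ e^(−E₂/kT) / Z = 0.3341/5.177 = 0.065.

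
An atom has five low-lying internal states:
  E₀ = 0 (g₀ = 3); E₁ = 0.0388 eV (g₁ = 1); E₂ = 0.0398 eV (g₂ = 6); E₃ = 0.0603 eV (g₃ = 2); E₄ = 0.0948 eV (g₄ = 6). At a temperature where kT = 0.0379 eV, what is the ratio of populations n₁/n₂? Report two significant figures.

0.17

n₁/n₂ = (g₁/g₂) exp[−(E₁−E₂)/kT] = (1/6) × exp(−(-0.0010 eV)/(0.0379 eV)) = (1/6) × exp(0.02639) = 0.17.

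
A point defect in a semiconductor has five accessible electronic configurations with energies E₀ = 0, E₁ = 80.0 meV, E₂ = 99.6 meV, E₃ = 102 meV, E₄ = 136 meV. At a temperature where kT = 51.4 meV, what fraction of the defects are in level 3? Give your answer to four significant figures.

0.08793

Eᵢ/kT = 0, 1.55642, 1.93774, 1.98444, 2.64591.
Z = Σ e^(−Eᵢ/kT) = e^(−0) + e^(−1.55642) + e^(−1.93774) + e^(−1.98444) + e^(−2.64591) = 1.00000 + 0.210890 + 0.144029 + 0.137458 + 0.0709408 = 1.56332.
P₃ = e^(−E₃/kT) / Z = 0.137458/1.56332 = 0.08793.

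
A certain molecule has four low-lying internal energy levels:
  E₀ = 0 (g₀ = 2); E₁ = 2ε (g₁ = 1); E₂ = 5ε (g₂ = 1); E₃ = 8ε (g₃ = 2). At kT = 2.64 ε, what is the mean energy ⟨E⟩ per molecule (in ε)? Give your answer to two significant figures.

Eᵢ/kT = 0, 0.7576, 1.894, 3.030.
Z = Σ gᵢe^(−Eᵢ/kT) = 2·e^(−0) + 1·e^(−0.7576) + 1·e^(−1.894) + 2·e^(−3.030) = 2.000 + 0.4688 + 0.1505 + 0.09663 = 2.716.
⟨E⟩ = Σ Eᵢ gᵢe^(−Eᵢ/kT) / Z = (0·2.000 + 2·0.4688 + 5·0.1505 + 8·0.09663) / 2.716 = 0.91 ε.

0.91 ε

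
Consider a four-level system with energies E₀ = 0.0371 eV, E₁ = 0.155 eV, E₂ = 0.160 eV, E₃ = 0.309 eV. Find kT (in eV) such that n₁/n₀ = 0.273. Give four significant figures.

n₁/n₀ = exp[−(E₁−E₀)/kT] = 0.273.
⇒ (E₁−E₀)/kT = ln(1/0.273) = ln(3.66300) = 1.29828.
kT = 0.1179 eV / 1.29828 = 0.09081 eV.

0.09081 eV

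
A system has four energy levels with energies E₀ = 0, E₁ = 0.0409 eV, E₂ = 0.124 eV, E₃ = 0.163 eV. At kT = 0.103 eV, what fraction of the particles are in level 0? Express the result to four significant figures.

0.4592

Eᵢ/kT = 0, 0.397087, 1.20388, 1.58252.
Z = Σ e^(−Eᵢ/kT) = e^(−0) + e^(−0.397087) + e^(−1.20388) + e^(−1.58252) = 1.00000 + 0.672276 + 0.300028 + 0.205457 = 2.17776.
P₀ = e^(−E₀/kT) / Z = 1.00000/2.17776 = 0.4592.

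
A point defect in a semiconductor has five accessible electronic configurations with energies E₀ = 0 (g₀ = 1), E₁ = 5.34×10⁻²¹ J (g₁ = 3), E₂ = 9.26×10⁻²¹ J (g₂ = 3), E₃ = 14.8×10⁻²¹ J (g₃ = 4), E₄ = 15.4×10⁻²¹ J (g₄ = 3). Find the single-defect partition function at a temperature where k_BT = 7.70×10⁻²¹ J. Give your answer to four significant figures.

Eᵢ/kT = 0, 0.693506, 1.20260, 1.92208, 2.00000.
Z = Σ gᵢe^(−Eᵢ/kT) = 1·e^(−0) + 3·e^(−0.693506) + 3·e^(−1.20260) + 4·e^(−1.92208) + 3·e^(−2.00000) = 1.00000 + 1.49946 + 0.901236 + 0.585209 + 0.406006 = 4.39191.

Z = 4.392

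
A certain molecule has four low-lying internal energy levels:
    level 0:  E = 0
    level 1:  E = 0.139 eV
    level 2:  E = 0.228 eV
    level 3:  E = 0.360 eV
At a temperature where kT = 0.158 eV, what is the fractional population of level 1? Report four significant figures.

Eᵢ/kT = 0, 0.879747, 1.44304, 2.27848.
Z = Σ e^(−Eᵢ/kT) = e^(−0) + e^(−0.879747) + e^(−1.44304) + e^(−2.27848) = 1.00000 + 0.414888 + 0.236209 + 0.102440 = 1.75354.
P₁ = e^(−E₁/kT) / Z = 0.414888/1.75354 = 0.2366.

0.2366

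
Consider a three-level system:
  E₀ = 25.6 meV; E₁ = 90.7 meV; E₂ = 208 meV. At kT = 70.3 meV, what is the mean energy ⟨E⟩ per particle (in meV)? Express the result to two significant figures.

Eᵢ/kT = 0.3642, 1.290, 2.959.
Z = Σ e^(−Eᵢ/kT) = e^(−0.3642) + e^(−1.290) + e^(−2.959) = 0.6948 + 0.2753 + 0.05187 = 1.022.
⟨E⟩ = Σ Eᵢ e^(−Eᵢ/kT) / Z = (25.6·0.6948 + 90.7·0.2753 + 208·0.05187) / 1.022 = 52 meV.

52 meV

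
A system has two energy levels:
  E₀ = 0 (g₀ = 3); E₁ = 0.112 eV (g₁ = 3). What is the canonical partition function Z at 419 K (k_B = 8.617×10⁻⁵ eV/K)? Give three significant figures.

Z = 3.13

k_BT = 8.617×10⁻⁵ × 419 K = 0.036105 eV.
Eᵢ/kT = 0, 3.1021.
Z = Σ gᵢe^(−Eᵢ/kT) = 3·e^(−0) + 3·e^(−3.1021) = 3.0000 + 0.13486 = 3.1349.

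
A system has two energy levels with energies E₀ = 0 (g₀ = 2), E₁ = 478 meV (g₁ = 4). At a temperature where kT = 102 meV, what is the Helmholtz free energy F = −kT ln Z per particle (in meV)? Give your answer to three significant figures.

Eᵢ/kT = 0, 4.6863.
Z = Σ gᵢe^(−Eᵢ/kT) = 2·e^(−0) + 4·e^(−4.6863) = 2.0000 + 0.036883 = 2.0369.
F = −kT ln Z = −102 × ln(2.0369) = −102 × 0.71143 = -72.6 meV.

-72.6 meV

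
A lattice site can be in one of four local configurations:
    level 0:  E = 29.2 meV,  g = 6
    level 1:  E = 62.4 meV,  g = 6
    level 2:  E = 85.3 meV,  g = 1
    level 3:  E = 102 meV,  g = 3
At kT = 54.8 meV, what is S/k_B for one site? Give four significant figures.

2.671

Eᵢ/kT = 0.532847, 1.13869, 1.55657, 1.86131.
Z = Σ gᵢe^(−Eᵢ/kT) = 6·e^(−0.532847) + 6·e^(−1.13869) + 1·e^(−1.55657) + 3·e^(−1.86131) = 3.52159 + 1.92143 + 0.210858 + 0.466406 = 6.12028.
⟨E⟩ = Σ EᵢPᵢ = 47.1036 meV.
S/k_B = ln Z + ⟨E⟩/kT = ln(6.12028) + 47.1036/54.8 = 1.81161 + 0.859555 = 2.671.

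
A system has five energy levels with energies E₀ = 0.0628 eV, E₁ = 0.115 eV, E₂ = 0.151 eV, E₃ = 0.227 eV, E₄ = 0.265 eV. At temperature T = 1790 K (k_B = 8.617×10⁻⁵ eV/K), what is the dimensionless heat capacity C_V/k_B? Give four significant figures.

0.1901

k_BT = 8.617×10⁻⁵ × 1790 K = 0.154244 eV.
Eᵢ/kT = 0.407147, 0.745572, 0.978968, 1.47169, 1.71806.
Z = Σ e^(−Eᵢ/kT) = e^(−0.407147) + e^(−0.745572) + e^(−0.978968) + e^(−1.47169) + e^(−1.71806) = 0.665546 + 0.474463 + 0.375699 + 0.229537 + 0.179414 = 1.92466.
⟨E⟩ = 0.131317 eV, ⟨E²⟩ = 0.0217665 eV².
C_V/k_B = (⟨E²⟩ − ⟨E⟩²)/(kT)² = (0.0217665 − 0.0172442)/0.0237912 = 0.1901.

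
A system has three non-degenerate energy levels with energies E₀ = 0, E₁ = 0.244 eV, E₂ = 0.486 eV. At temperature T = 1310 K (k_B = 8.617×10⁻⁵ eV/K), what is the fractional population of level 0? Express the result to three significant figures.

0.886

k_BT = 8.617×10⁻⁵ × 1310 K = 0.11288 eV.
Eᵢ/kT = 0, 2.1616, 4.3055.
Z = Σ e^(−Eᵢ/kT) = e^(−0) + e^(−2.1616) + e^(−4.3055) = 1.0000 + 0.11514 + 0.013494 = 1.1286.
P₀ = e^(−E₀/kT) / Z = 1.0000/1.1286 = 0.886.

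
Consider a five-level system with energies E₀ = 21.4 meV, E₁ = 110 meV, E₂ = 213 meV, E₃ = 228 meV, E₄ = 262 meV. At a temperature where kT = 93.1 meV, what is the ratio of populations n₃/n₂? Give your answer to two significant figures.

0.85

n₃/n₂ = exp[−(E₃−E₂)/kT] = exp(−(15 meV)/(93.1 meV)) = exp(-0.1611) = 0.85.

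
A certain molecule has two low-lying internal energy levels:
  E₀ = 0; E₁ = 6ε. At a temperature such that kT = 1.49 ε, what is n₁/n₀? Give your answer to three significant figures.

n₁/n₀ = exp[−(E₁−E₀)/kT] = exp(−(6ε)/(1.49ε)) = exp(-4.0268) = 0.0178.

0.0178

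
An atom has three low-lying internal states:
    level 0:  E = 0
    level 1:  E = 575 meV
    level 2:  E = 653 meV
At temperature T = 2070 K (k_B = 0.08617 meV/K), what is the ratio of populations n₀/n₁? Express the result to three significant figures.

k_BT = 0.08617 × 2070 K = 178.37 meV.
n₀/n₁ = exp[−(E₀−E₁)/kT] = exp(−(-575 meV)/(178.37 meV)) = exp(3.2236) = 25.1.

25.1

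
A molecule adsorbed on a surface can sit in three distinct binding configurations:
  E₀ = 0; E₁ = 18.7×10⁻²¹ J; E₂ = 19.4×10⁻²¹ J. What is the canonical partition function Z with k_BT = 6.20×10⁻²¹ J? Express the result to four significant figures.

Eᵢ/kT = 0, 3.01613, 3.12903.
Z = Σ e^(−Eᵢ/kT) = e^(−0) + e^(−3.01613) + e^(−3.12903) = 1.00000 + 0.0489904 + 0.0437602 = 1.09275.

Z = 1.093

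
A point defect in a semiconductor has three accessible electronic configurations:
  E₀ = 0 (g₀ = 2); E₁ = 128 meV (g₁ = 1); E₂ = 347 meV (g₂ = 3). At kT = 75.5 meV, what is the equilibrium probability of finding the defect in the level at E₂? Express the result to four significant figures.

Eᵢ/kT = 0, 1.69536, 4.59603.
Z = Σ gᵢe^(−Eᵢ/kT) = 2·e^(−0) + 1·e^(−1.69536) + 3·e^(−4.59603) = 2.00000 + 0.183533 + 0.0302755 = 2.21381.
P₂ = g₂ e^(−E₂/kT) / Z = 0.0302755/2.21381 = 0.01368.

0.01368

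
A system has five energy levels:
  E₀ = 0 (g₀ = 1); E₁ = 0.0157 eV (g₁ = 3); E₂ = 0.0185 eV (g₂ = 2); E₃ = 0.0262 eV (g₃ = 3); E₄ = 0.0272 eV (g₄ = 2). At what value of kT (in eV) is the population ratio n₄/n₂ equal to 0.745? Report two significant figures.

n₄/n₂ = (g₄/g₂) exp[−(E₄−E₂)/kT] = 0.745.
⇒ (E₄−E₂)/kT = ln((2/2)/0.745) = ln(1.342) = 0.2942.
kT = 0.0087 eV / 0.2942 = 0.030 eV.

0.030 eV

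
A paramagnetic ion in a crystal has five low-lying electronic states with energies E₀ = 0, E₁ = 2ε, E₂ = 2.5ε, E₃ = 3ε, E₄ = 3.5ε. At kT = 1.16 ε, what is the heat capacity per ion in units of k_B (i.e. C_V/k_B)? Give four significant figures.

1.020

Eᵢ/kT = 0, 1.72414, 2.15517, 2.58621, 3.01724.
Z = Σ e^(−Eᵢ/kT) = e^(−0) + e^(−1.72414) + e^(−2.15517) + e^(−2.58621) + e^(−3.01724) = 1.00000 + 0.178326 + 0.115883 + 0.0753049 + 0.0489361 = 1.41845.
⟨E⟩ = 0.735698 ε, ⟨E²⟩ = 1.91391 ε².
C_V/k_B = (⟨E²⟩ − ⟨E⟩²)/(kT)² = (1.91391 − 0.541252)/1.34560 = 1.020.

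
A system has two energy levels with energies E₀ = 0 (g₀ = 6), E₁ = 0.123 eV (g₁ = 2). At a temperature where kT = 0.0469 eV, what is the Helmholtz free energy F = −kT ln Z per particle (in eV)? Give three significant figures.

Eᵢ/kT = 0, 2.6226.
Z = Σ gᵢe^(−Eᵢ/kT) = 6·e^(−0) + 2·e^(−2.6226) = 6.0000 + 0.14523 = 6.1452.
F = −kT ln Z = −0.0469 × ln(6.1452) = −0.0469 × 1.8157 = -0.0852 eV.

-0.0852 eV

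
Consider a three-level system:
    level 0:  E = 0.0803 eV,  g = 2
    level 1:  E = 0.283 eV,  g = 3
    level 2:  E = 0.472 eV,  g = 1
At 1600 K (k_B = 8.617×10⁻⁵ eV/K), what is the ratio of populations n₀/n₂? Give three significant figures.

34.3

k_BT = 8.617×10⁻⁵ × 1600 K = 0.13787 eV.
n₀/n₂ = (g₀/g₂) exp[−(E₀−E₂)/kT] = (2/1) × exp(−(-0.3917 eV)/(0.13787 eV)) = (2/1) × exp(2.8411) = 34.3.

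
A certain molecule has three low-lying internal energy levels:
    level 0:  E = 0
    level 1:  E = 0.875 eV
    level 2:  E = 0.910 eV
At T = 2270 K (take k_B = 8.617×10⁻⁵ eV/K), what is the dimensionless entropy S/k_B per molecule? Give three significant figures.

k_BT = 8.617×10⁻⁵ × 2270 K = 0.19561 eV.
Eᵢ/kT = 0, 4.4732, 4.6521.
Z = Σ e^(−Eᵢ/kT) = e^(−0) + e^(−4.4732) + e^(−4.6521) = 1.0000 + 0.011411 + 0.0095415 = 1.0210.
⟨E⟩ = Σ EᵢPᵢ = 0.018283 eV.
S/k_B = ln Z + ⟨E⟩/kT = ln(1.0210) + 0.018283/0.19561 = 0.020783 + 0.093467 = 0.114.

0.114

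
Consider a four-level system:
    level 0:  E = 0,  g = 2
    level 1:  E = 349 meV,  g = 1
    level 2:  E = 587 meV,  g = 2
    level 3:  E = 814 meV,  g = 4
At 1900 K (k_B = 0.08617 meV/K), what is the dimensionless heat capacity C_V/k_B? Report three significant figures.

0.808

k_BT = 0.08617 × 1900 K = 163.72 meV.
Eᵢ/kT = 0, 2.1317, 3.5854, 4.9719.
Z = Σ gᵢe^(−Eᵢ/kT) = 2·e^(−0) + 1·e^(−2.1317) + 2·e^(−3.5854) + 4·e^(−4.9719) = 2.0000 + 0.11864 + 0.055451 + 0.027720 = 2.2018.
⟨E⟩ = 43.836 meV, ⟨E²⟩ = 23583 meV².
C_V/k_B = (⟨E²⟩ − ⟨E⟩²)/(kT)² = (23583 − 1921.6)/26804 = 0.808.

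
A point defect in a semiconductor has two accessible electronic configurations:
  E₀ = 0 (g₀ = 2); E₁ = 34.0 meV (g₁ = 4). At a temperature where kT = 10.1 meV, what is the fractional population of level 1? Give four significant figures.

Eᵢ/kT = 0, 3.36634.
Z = Σ gᵢe^(−Eᵢ/kT) = 2·e^(−0) + 4·e^(−3.36634) = 2.00000 + 0.138063 = 2.13806.
P₁ = g₁ e^(−E₁/kT) / Z = 0.138063/2.13806 = 0.06457.

0.06457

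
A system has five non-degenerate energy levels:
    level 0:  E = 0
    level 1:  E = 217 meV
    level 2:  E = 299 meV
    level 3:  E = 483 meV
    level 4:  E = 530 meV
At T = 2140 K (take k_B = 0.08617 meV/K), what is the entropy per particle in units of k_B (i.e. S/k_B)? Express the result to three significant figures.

k_BT = 0.08617 × 2140 K = 184.40 meV.
Eᵢ/kT = 0, 1.1768, 1.6215, 2.6193, 2.8742.
Z = Σ e^(−Eᵢ/kT) = e^(−0) + e^(−1.1768) + e^(−1.6215) + e^(−2.6193) + e^(−2.8742) = 1.0000 + 0.30826 + 0.19760 + 0.072854 + 0.056461 = 1.6352.
⟨E⟩ = Σ EᵢPᵢ = 116.86 meV.
S/k_B = ln Z + ⟨E⟩/kT = ln(1.6352) + 116.86/184.40 = 0.49177 + 0.63373 = 1.13.

1.13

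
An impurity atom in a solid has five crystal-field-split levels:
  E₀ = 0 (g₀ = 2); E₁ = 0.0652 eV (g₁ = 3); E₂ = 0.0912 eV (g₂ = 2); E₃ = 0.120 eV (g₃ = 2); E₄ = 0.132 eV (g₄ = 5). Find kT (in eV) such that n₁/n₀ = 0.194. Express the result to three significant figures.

n₁/n₀ = (g₁/g₀) exp[−(E₁−E₀)/kT] = 0.194.
⇒ (E₁−E₀)/kT = ln((3/2)/0.194) = ln(7.7320) = 2.0454.
kT = 0.0652 eV / 2.0454 = 0.0319 eV.

0.0319 eV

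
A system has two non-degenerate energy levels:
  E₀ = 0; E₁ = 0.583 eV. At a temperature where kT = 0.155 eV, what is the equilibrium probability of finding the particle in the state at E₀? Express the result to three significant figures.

0.977

Eᵢ/kT = 0, 3.7613.
Z = Σ e^(−Eᵢ/kT) = e^(−0) + e^(−3.7613) = 1.0000 + 0.023253 = 1.0233.
P₀ = e^(−E₀/kT) / Z = 1.0000/1.0233 = 0.977.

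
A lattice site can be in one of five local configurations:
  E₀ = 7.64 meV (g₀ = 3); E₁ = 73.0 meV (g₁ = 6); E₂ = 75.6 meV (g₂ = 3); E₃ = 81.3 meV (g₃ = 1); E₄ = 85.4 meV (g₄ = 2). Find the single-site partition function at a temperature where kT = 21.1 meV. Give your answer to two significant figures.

Z = 2.4

Eᵢ/kT = 0.3621, 3.460, 3.583, 3.853, 4.047.
Z = Σ gᵢe^(−Eᵢ/kT) = 3·e^(−0.3621) + 6·e^(−3.460) + 3·e^(−3.583) + 1·e^(−3.853) + 2·e^(−4.047) = 2.089 + 0.1886 + 0.08338 + 0.02122 + 0.03495 = 2.417.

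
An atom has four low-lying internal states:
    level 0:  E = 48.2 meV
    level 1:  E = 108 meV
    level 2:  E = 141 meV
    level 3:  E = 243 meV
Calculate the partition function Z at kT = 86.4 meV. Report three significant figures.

Eᵢ/kT = 0.55787, 1.2500, 1.6319, 2.8125.
Z = Σ e^(−Eᵢ/kT) = e^(−0.55787) + e^(−1.2500) + e^(−1.6319) + e^(−2.8125) = 0.57243 + 0.28650 + 0.19556 + 0.060055 = 1.1145.

Z = 1.11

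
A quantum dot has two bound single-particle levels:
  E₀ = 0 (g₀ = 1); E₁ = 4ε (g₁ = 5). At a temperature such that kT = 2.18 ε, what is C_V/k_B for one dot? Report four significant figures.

0.8311

Eᵢ/kT = 0, 1.83486.
Z = Σ gᵢe^(−Eᵢ/kT) = 1·e^(−0) + 5·e^(−1.83486) = 1.00000 + 0.798179 = 1.79818.
⟨E⟩ = 1.77553 ε, ⟨E²⟩ = 7.10211 ε².
C_V/k_B = (⟨E²⟩ − ⟨E⟩²)/(kT)² = (7.10211 − 3.15251)/4.75240 = 0.8311.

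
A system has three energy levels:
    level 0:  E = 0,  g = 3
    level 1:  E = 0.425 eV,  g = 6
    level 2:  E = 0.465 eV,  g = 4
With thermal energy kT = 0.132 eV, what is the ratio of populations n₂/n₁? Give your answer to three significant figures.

0.492

n₂/n₁ = (g₂/g₁) exp[−(E₂−E₁)/kT] = (4/6) × exp(−(0.040 eV)/(0.132 eV)) = (4/6) × exp(-0.30303) = 0.492.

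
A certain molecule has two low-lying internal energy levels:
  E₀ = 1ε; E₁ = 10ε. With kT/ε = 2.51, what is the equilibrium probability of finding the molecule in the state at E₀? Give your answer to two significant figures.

Eᵢ/kT = 0.3984, 3.984.
Z = Σ e^(−Eᵢ/kT) = e^(−0.3984) + e^(−3.984) = 0.6714 + 0.01861 = 0.6900.
P₀ = e^(−E₀/kT) / Z = 0.6714/0.6900 = 0.97.

0.97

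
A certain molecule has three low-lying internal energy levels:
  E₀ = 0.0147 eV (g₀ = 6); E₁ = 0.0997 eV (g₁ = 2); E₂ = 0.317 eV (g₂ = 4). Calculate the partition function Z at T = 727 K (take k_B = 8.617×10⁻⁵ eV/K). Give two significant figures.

k_BT = 8.617×10⁻⁵ × 727 K = 0.06265 eV.
Eᵢ/kT = 0.2346, 1.591, 5.060.
Z = Σ gᵢe^(−Eᵢ/kT) = 6·e^(−0.2346) + 2·e^(−1.591) + 4·e^(−5.060) = 4.745 + 0.4074 + 0.02538 = 5.178.

Z = 5.2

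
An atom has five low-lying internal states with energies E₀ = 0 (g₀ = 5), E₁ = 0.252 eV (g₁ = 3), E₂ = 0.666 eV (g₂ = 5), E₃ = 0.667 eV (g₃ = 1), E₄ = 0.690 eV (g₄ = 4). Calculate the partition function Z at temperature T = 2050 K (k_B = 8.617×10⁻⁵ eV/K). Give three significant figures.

k_BT = 8.617×10⁻⁵ × 2050 K = 0.17665 eV.
Eᵢ/kT = 0, 1.4265, 3.7702, 3.7758, 3.9060.
Z = Σ gᵢe^(−Eᵢ/kT) = 5·e^(−0) + 3·e^(−1.4265) + 5·e^(−3.7702) + 1·e^(−3.7758) + 4·e^(−3.9060) = 5.0000 + 0.72044 + 0.11524 + 0.022919 + 0.080483 = 5.9391.

Z = 5.94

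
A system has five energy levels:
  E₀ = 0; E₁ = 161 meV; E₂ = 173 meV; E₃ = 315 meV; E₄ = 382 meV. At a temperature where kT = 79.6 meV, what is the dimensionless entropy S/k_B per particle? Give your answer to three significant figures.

Eᵢ/kT = 0, 2.0226, 2.1734, 3.9573, 4.7990.
Z = Σ e^(−Eᵢ/kT) = e^(−0) + e^(−2.0226) + e^(−2.1734) + e^(−3.9573) + e^(−4.7990) = 1.0000 + 0.13231 + 0.11379 + 0.019115 + 0.0082380 = 1.2735.
⟨E⟩ = Σ EᵢPᵢ = 39.384 meV.
S/k_B = ln Z + ⟨E⟩/kT = ln(1.2735) + 39.384/79.6 = 0.24177 + 0.49477 = 0.737.

0.737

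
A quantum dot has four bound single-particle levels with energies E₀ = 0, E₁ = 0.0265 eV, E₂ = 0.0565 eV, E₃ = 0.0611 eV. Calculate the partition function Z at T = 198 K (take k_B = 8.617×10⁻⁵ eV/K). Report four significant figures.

Z = 1.276

k_BT = 8.617×10⁻⁵ × 198 K = 0.0170617 eV.
Eᵢ/kT = 0, 1.55319, 3.31151, 3.58112.
Z = Σ e^(−Eᵢ/kT) = e^(−0) + e^(−1.55319) + e^(−3.31151) + e^(−3.58112) = 1.00000 + 0.211572 + 0.0364611 + 0.0278445 = 1.27588.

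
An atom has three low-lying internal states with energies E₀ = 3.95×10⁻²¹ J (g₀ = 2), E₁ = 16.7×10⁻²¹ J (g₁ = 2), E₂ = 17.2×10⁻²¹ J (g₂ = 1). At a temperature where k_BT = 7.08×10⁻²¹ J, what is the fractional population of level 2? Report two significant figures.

Eᵢ/kT = 0.5579, 2.359, 2.429.
Z = Σ gᵢe^(−Eᵢ/kT) = 2·e^(−0.5579) + 2·e^(−2.359) + 1·e^(−2.429) = 1.145 + 0.1890 + 0.08812 = 1.422.
P₂ = g₂ e^(−E₂/kT) / Z = 0.08812/1.422 = 0.062.

0.062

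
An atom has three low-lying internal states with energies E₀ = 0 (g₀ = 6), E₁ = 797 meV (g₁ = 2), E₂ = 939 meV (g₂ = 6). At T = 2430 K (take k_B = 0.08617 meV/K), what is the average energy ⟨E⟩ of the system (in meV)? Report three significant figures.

k_BT = 0.08617 × 2430 K = 209.39 meV.
Eᵢ/kT = 0, 3.8063, 4.4845.
Z = Σ gᵢe^(−Eᵢ/kT) = 6·e^(−0) + 2·e^(−3.8063) + 6·e^(−4.4845) = 6.0000 + 0.044461 + 0.067695 = 6.1122.
⟨E⟩ = Σ Eᵢ gᵢe^(−Eᵢ/kT) / Z = (0·6.0000 + 797·0.044461 + 939·0.067695) / 6.1122 = 16.2 meV.

16.2 meV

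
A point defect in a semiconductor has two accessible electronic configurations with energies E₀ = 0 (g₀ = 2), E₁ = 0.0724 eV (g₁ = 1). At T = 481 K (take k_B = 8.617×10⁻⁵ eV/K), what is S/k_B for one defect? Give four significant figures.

0.9168

k_BT = 8.617×10⁻⁵ × 481 K = 0.0414478 eV.
Eᵢ/kT = 0, 1.74678.
Z = Σ gᵢe^(−Eᵢ/kT) = 2·e^(−0) + 1·e^(−1.74678) = 2.00000 + 0.174334 = 2.17433.
⟨E⟩ = Σ EᵢPᵢ = 0.00580491 eV.
S/k_B = ln Z + ⟨E⟩/kT = ln(2.17433) + 0.00580491/0.0414478 = 0.776721 + 0.140054 = 0.9168.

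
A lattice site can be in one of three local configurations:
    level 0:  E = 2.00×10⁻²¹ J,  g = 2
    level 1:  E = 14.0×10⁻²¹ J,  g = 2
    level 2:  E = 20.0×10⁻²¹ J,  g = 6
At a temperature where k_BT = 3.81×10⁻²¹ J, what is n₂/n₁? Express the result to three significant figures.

n₂/n₁ = (g₂/g₁) exp[−(E₂−E₁)/kT] = (6/2) × exp(−(6.0 ×10⁻²¹ J)/(3.81 ×10⁻²¹ J)) = (6/2) × exp(-1.5748) = 0.621.

0.621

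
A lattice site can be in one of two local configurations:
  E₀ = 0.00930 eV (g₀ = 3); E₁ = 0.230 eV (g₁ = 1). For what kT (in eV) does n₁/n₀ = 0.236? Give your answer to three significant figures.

n₁/n₀ = (g₁/g₀) exp[−(E₁−E₀)/kT] = 0.236.
⇒ (E₁−E₀)/kT = ln((1/3)/0.236) = ln(1.4124) = 0.34529.
kT = 0.22070 eV / 0.34529 = 0.639 eV.

0.639 eV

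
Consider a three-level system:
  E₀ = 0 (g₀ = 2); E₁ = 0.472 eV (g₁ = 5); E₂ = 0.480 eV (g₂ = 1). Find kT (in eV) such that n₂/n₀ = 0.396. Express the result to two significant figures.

n₂/n₀ = (g₂/g₀) exp[−(E₂−E₀)/kT] = 0.396.
⇒ (E₂−E₀)/kT = ln((1/2)/0.396) = ln(1.263) = 0.2335.
kT = 0.480 eV / 0.2335 = 2.1 eV.

2.1 eV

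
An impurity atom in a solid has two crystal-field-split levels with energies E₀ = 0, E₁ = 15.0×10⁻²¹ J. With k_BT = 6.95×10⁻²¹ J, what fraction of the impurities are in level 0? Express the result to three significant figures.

Eᵢ/kT = 0, 2.1583.
Z = Σ e^(−Eᵢ/kT) = e^(−0) + e^(−2.1583) = 1.0000 + 0.11552 = 1.1155.
P₀ = e^(−E₀/kT) / Z = 1.0000/1.1155 = 0.896.

0.896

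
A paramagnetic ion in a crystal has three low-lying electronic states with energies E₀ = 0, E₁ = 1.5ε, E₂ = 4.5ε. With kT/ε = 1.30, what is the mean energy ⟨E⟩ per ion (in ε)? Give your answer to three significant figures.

0.456 ε

Eᵢ/kT = 0, 1.1538, 3.4615.
Z = Σ e^(−Eᵢ/kT) = e^(−0) + e^(−1.1538) + e^(−3.4615) = 1.0000 + 0.31544 + 0.031383 = 1.3468.
⟨E⟩ = Σ Eᵢ e^(−Eᵢ/kT) / Z = (0·1.0000 + 1.5·0.31544 + 4.5·0.031383) / 1.3468 = 0.456 ε.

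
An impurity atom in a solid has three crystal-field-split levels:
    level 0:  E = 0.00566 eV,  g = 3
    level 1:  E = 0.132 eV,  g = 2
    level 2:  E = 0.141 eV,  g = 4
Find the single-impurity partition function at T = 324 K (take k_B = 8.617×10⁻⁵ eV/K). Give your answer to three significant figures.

k_BT = 8.617×10⁻⁵ × 324 K = 0.027919 eV.
Eᵢ/kT = 0.20273, 4.7280, 5.0503.
Z = Σ gᵢe^(−Eᵢ/kT) = 3·e^(−0.20273) + 2·e^(−4.7280) + 4·e^(−5.0503) = 2.4495 + 0.017688 + 0.025630 = 2.4928.

Z = 2.49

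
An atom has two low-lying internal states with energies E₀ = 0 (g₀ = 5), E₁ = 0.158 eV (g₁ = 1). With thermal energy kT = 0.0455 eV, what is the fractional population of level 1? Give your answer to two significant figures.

Eᵢ/kT = 0, 3.473.
Z = Σ gᵢe^(−Eᵢ/kT) = 5·e^(−0) + 1·e^(−3.473) = 5.000 + 0.03102 = 5.031.
P₁ = g₁ e^(−E₁/kT) / Z = 0.03102/5.031 = 0.0062.

0.0062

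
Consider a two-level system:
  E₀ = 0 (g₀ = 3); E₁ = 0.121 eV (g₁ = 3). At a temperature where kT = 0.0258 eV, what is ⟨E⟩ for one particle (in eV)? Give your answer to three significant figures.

Eᵢ/kT = 0, 4.6899.
Z = Σ gᵢe^(−Eᵢ/kT) = 3·e^(−0) + 3·e^(−4.6899) = 3.0000 + 0.027563 = 3.0276.
⟨E⟩ = Σ Eᵢ gᵢe^(−Eᵢ/kT) / Z = (0·3.0000 + 0.121·0.027563) / 3.0276 = 0.00110 eV.

0.00110 eV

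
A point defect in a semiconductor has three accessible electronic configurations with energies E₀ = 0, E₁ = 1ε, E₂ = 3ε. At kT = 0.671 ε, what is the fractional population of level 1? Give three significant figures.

0.182

Eᵢ/kT = 0, 1.4903, 4.4709.
Z = Σ e^(−Eᵢ/kT) = e^(−0) + e^(−1.4903) + e^(−4.4709) = 1.0000 + 0.22531 + 0.011437 = 1.2367.
P₁ = e^(−E₁/kT) / Z = 0.22531/1.2367 = 0.182.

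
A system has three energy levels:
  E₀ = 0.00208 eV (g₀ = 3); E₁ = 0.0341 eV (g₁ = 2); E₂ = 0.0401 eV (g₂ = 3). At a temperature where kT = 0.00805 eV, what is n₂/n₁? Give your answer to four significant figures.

n₂/n₁ = (g₂/g₁) exp[−(E₂−E₁)/kT] = (3/2) × exp(−(0.0060 eV)/(0.00805 eV)) = (3/2) × exp(-0.745342) = 0.7119.

0.7119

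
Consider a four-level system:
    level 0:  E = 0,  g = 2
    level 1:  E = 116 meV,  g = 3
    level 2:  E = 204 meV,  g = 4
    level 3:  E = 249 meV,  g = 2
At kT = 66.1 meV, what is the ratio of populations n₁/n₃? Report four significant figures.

11.22

n₁/n₃ = (g₁/g₃) exp[−(E₁−E₃)/kT] = (3/2) × exp(−(-133 meV)/(66.1 meV)) = (3/2) × exp(2.01210) = 11.22.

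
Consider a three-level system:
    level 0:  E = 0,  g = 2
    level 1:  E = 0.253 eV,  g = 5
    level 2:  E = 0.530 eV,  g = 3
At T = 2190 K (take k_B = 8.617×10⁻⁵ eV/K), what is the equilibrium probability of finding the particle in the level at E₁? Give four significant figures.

0.3750

k_BT = 8.617×10⁻⁵ × 2190 K = 0.188712 eV.
Eᵢ/kT = 0, 1.34067, 2.80851.
Z = Σ gᵢe^(−Eᵢ/kT) = 2·e^(−0) + 5·e^(−1.34067) + 3·e^(−2.80851) = 2.00000 + 1.30835 + 0.180884 = 3.48923.
P₁ = g₁ e^(−E₁/kT) / Z = 1.30835/3.48923 = 0.3750.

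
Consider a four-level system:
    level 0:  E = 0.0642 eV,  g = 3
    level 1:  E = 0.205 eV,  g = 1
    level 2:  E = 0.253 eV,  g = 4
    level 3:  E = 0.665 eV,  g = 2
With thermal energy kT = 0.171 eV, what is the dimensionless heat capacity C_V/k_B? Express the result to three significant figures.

Eᵢ/kT = 0.37544, 1.1988, 1.4795, 3.8889.
Z = Σ gᵢe^(−Eᵢ/kT) = 3·e^(−0.37544) + 1·e^(−1.1988) + 4·e^(−1.4795) + 2·e^(−3.8889) = 2.0610 + 0.30156 + 0.91101 + 0.040936 = 3.3145.
⟨E⟩ = 0.13632 eV, ⟨E²⟩ = 0.029441 eV².
C_V/k_B = (⟨E²⟩ − ⟨E⟩²)/(kT)² = (0.029441 − 0.018583)/0.029241 = 0.371.

0.371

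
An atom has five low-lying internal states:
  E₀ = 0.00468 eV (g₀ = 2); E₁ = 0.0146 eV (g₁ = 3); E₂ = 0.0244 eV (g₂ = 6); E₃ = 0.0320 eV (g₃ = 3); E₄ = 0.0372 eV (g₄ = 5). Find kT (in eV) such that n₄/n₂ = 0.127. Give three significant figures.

n₄/n₂ = (g₄/g₂) exp[−(E₄−E₂)/kT] = 0.127.
⇒ (E₄−E₂)/kT = ln((5/6)/0.127) = ln(6.5617) = 1.8812.
kT = 0.0128 eV / 1.8812 = 0.00680 eV.

0.00680 eV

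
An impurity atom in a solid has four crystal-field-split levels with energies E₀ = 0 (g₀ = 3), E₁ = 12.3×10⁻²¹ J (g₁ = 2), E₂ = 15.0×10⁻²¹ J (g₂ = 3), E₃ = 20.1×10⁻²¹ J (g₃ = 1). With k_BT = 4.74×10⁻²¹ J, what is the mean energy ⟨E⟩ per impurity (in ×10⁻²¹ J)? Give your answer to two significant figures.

Eᵢ/kT = 0, 2.595, 3.165, 4.241.
Z = Σ gᵢe^(−Eᵢ/kT) = 3·e^(−0) + 2·e^(−2.595) + 3·e^(−3.165) + 1·e^(−4.241) = 3.000 + 0.1493 + 0.1266 + 0.01439 = 3.290.
⟨E⟩ = Σ Eᵢ gᵢe^(−Eᵢ/kT) / Z = (0·3.000 + 12.3·0.1493 + 15.0·0.1266 + 20.1·0.01439) / 3.290 = 1.2 ×10⁻²¹ J.

1.2 ×10⁻²¹ J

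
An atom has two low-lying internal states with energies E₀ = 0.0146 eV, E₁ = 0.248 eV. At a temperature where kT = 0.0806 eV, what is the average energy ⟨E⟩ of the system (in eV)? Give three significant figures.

Eᵢ/kT = 0.18114, 3.0769.
Z = Σ e^(−Eᵢ/kT) = e^(−0.18114) + e^(−3.0769) = 0.83432 + 0.046102 = 0.88042.
⟨E⟩ = Σ Eᵢ e^(−Eᵢ/kT) / Z = (0.0146·0.83432 + 0.248·0.046102) / 0.88042 = 0.0268 eV.

0.0268 eV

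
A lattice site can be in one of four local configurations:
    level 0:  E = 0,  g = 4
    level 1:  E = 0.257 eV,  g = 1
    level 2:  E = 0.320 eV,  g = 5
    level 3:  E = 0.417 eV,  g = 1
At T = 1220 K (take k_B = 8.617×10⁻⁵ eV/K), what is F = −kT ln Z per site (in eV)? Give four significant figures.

-0.1544 eV

k_BT = 8.617×10⁻⁵ × 1220 K = 0.105127 eV.
Eᵢ/kT = 0, 2.44466, 3.04394, 3.96663.
Z = Σ gᵢe^(−Eᵢ/kT) = 4·e^(−0) + 1·e^(−2.44466) + 5·e^(−3.04394) + 1·e^(−3.96663) = 4.00000 + 0.0867556 + 0.238234 + 0.0189371 = 4.34393.
F = −kT ln Z = −0.105127 × ln(4.34393) = −0.105127 × 1.46878 = -0.1544 eV.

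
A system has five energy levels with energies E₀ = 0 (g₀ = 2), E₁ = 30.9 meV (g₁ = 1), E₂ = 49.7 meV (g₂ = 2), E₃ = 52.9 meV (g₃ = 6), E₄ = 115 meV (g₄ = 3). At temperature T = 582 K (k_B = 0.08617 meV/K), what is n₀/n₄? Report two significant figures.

6.6

k_BT = 0.08617 × 582 K = 50.15 meV.
n₀/n₄ = (g₀/g₄) exp[−(E₀−E₄)/kT] = (2/3) × exp(−(-115 meV)/(50.15 meV)) = (2/3) × exp(2.293) = 6.6.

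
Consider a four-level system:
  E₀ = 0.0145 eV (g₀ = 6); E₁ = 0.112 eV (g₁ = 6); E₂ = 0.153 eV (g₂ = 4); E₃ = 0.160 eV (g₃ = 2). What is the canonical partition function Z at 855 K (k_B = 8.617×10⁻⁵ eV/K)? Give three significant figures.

k_BT = 8.617×10⁻⁵ × 855 K = 0.073675 eV.
Eᵢ/kT = 0.19681, 1.5202, 2.0767, 2.1717.
Z = Σ gᵢe^(−Eᵢ/kT) = 6·e^(−0.19681) + 6·e^(−1.5202) + 4·e^(−2.0767) + 2·e^(−2.1717) = 4.9281 + 1.3120 + 0.50137 + 0.22797 = 6.9694.

Z = 6.97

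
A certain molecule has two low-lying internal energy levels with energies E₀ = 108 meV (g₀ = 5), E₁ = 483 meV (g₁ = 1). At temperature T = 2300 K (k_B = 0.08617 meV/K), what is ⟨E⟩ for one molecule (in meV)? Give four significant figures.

119.0 meV

k_BT = 0.08617 × 2300 K = 198.191 meV.
Eᵢ/kT = 0.544929, 2.43704.
Z = Σ gᵢe^(−Eᵢ/kT) = 5·e^(−0.544929) + 1·e^(−2.43704) = 2.89941 + 0.0874192 = 2.98683.
⟨E⟩ = Σ Eᵢ gᵢe^(−Eᵢ/kT) / Z = (108·2.89941 + 483·0.0874192) / 2.98683 = 119.0 meV.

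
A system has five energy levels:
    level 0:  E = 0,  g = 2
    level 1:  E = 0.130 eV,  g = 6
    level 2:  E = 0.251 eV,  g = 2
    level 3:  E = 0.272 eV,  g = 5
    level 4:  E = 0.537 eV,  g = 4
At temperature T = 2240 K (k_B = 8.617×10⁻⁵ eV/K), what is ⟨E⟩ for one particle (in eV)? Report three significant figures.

k_BT = 8.617×10⁻⁵ × 2240 K = 0.19302 eV.
Eᵢ/kT = 0, 0.67351, 1.3004, 1.4092, 2.7821.
Z = Σ gᵢe^(−Eᵢ/kT) = 2·e^(−0) + 6·e^(−0.67351) + 2·e^(−1.3004) + 5·e^(−1.4092) + 4·e^(−2.7821) = 2.0000 + 3.0595 + 0.54485 + 1.2217 + 0.24763 = 7.0737.
⟨E⟩ = Σ Eᵢ gᵢe^(−Eᵢ/kT) / Z = (0·2.0000 + 0.130·3.0595 + 0.251·0.54485 + 0.272·1.2217 + 0.537·0.24763) / 7.0737 = 0.141 eV.

0.141 eV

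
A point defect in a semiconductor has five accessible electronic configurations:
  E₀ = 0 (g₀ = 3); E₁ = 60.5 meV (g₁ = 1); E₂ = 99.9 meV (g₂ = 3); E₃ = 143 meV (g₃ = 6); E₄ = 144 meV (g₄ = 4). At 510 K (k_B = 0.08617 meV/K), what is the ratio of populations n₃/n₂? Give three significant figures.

k_BT = 0.08617 × 510 K = 43.947 meV.
n₃/n₂ = (g₃/g₂) exp[−(E₃−E₂)/kT] = (6/3) × exp(−(43.1 meV)/(43.947 meV)) = (6/3) × exp(-0.98073) = 0.750.

0.750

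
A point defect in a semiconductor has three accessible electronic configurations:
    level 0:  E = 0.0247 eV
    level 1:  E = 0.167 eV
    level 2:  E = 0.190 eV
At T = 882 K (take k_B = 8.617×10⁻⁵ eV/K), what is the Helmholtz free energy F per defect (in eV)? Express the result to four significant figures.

k_BT = 8.617×10⁻⁵ × 882 K = 0.0760019 eV.
Eᵢ/kT = 0.324992, 2.19731, 2.49994.
Z = Σ e^(−Eᵢ/kT) = e^(−0.324992) + e^(−2.19731) + e^(−2.49994) = 0.722533 + 0.111102 + 0.0820899 = 0.915725.
F = −kT ln Z = −0.0760019 × ln(0.915725) = −0.0760019 × -0.0880392 = 0.006691 eV.

0.006691 eV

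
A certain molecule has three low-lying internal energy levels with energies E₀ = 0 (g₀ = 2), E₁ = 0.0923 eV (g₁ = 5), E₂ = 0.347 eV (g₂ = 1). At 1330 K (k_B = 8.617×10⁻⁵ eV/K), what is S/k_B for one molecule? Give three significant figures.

k_BT = 8.617×10⁻⁵ × 1330 K = 0.11461 eV.
Eᵢ/kT = 0, 0.80534, 3.0277.
Z = Σ gᵢe^(−Eᵢ/kT) = 2·e^(−0) + 5·e^(−0.80534) + 1·e^(−3.0277) = 2.0000 + 2.2347 + 0.048427 = 4.2831.
⟨E⟩ = Σ EᵢPᵢ = 0.052081 eV.
S/k_B = ln Z + ⟨E⟩/kT = ln(4.2831) + 0.052081/0.11461 = 1.4547 + 0.45442 = 1.91.

1.91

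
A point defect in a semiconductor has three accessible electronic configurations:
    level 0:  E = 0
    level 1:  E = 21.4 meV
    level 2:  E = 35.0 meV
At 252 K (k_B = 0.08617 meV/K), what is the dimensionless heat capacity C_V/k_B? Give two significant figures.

0.37

k_BT = 0.08617 × 252 K = 21.71 meV.
Eᵢ/kT = 0, 0.9857, 1.612.
Z = Σ e^(−Eᵢ/kT) = e^(−0) + e^(−0.9857) + e^(−1.612) = 1.000 + 0.3732 + 0.1995 = 1.573.
⟨E⟩ = 9.516 meV, ⟨E²⟩ = 264.0 meV².
C_V/k_B = (⟨E²⟩ − ⟨E⟩²)/(kT)² = (264.0 − 90.55)/471.3 = 0.37.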